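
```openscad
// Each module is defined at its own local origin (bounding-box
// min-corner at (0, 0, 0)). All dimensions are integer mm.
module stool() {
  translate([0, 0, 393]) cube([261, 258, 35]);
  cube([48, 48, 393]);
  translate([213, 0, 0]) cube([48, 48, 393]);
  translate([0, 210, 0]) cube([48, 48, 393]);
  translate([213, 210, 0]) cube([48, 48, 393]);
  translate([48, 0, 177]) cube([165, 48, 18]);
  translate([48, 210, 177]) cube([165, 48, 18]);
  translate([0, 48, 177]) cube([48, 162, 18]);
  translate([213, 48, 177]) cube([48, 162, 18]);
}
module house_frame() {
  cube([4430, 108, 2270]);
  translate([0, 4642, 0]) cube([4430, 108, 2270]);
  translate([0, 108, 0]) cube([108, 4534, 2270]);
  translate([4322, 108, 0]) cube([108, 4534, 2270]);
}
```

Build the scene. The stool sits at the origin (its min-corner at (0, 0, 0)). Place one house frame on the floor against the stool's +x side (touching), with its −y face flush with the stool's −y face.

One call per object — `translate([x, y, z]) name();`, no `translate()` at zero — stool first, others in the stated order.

stool();
translate([261, 0, 0]) house_frame();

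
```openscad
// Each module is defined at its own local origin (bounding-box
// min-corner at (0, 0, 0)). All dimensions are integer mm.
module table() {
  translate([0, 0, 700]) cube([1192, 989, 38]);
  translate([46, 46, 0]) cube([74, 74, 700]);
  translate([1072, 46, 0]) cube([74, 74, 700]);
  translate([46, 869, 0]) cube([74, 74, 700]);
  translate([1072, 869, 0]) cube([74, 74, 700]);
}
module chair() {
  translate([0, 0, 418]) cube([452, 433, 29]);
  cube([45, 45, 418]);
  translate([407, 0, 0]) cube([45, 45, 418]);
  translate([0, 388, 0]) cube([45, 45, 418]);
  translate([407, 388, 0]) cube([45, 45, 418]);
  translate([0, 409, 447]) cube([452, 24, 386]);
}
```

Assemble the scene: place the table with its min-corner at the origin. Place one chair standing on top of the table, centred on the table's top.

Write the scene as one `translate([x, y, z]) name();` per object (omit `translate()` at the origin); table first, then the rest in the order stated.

table();
translate([370, 278, 738]) chair();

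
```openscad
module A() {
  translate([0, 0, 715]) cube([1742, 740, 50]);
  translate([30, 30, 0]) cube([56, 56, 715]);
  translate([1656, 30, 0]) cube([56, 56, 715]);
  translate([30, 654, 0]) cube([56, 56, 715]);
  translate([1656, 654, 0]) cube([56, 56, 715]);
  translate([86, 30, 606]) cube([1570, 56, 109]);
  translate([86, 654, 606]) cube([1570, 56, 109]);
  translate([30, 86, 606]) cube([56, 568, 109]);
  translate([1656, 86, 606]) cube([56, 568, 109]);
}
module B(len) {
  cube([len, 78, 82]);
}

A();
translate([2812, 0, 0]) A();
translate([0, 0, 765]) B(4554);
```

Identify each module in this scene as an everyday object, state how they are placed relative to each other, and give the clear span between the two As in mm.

A is a table. B is a beam. A beam spans the tops of two tables. The clear span between the two tables is 1070 mm.

Second table starts at x = 2812; first ends at x = 1742; clear span = 2812 − 1742 = 1070 mm.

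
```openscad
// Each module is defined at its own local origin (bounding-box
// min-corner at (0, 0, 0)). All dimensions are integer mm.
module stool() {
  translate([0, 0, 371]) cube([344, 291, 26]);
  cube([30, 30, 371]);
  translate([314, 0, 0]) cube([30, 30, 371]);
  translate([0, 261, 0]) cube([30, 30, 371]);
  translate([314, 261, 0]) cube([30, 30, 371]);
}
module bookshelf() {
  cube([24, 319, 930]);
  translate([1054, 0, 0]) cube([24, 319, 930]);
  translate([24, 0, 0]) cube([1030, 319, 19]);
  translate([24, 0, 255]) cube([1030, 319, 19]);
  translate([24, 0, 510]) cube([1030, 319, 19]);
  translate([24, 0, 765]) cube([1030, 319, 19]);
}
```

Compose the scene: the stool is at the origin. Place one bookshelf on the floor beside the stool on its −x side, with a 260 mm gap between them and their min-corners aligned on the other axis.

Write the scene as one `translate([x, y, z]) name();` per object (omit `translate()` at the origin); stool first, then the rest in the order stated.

stool();
translate([-1338, 0, 0]) bookshelf();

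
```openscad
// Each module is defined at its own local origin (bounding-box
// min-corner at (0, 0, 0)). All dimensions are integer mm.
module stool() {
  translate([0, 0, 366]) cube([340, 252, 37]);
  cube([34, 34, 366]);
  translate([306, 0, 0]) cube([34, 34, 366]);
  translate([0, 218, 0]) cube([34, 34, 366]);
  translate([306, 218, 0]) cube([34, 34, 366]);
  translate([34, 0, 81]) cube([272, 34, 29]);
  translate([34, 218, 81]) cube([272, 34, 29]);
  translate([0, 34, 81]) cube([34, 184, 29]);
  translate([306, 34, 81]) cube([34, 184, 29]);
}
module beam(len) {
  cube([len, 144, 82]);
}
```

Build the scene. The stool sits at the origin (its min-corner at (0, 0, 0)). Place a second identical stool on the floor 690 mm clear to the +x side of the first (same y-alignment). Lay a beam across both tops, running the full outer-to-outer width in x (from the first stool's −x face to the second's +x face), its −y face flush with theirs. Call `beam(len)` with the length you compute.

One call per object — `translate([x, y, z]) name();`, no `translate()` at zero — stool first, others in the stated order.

stool();
translate([1030, 0, 0]) stool();
translate([0, 0, 403]) beam(1370);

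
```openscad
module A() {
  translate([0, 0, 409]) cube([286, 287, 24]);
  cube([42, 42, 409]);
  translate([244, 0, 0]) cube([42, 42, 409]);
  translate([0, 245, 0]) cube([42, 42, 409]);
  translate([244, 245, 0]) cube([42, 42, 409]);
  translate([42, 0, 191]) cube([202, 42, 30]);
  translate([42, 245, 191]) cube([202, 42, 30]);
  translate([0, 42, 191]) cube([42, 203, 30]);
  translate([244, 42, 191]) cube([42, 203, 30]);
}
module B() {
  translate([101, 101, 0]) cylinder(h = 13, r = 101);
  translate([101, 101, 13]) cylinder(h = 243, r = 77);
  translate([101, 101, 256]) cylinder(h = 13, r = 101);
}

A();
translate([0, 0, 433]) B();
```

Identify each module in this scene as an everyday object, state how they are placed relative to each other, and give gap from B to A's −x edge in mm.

The spool's min-x is at 0; the stool's min-x is 0; gap = 0 mm.

A is a stool. B is a spool. The spool is on top of the stool. The gap from the spool to the stool's −x edge is 0 mm.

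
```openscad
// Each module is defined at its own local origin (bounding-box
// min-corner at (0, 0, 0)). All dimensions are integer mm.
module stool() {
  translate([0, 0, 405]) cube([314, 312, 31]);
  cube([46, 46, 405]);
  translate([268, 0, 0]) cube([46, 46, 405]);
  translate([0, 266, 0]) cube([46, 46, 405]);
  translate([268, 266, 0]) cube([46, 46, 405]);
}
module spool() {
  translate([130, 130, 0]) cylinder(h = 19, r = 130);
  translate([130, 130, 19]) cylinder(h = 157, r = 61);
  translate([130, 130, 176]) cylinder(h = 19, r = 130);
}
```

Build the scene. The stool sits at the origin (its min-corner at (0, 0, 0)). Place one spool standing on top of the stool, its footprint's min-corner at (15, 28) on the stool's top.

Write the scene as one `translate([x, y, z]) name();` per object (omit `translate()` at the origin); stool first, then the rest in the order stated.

stool();
translate([15, 28, 436]) spool();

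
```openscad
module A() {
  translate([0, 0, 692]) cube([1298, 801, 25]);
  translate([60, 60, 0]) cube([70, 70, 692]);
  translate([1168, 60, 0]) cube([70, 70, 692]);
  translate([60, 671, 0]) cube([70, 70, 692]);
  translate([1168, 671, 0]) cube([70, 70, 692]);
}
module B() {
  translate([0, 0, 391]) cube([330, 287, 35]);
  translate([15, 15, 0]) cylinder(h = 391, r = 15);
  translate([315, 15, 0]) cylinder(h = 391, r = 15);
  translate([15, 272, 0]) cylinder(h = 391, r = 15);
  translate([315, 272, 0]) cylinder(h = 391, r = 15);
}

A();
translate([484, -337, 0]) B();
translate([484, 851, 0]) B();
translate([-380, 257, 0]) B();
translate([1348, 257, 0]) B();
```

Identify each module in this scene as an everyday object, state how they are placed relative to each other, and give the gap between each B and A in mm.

A is a table. B is a stool. Four stools sit around the table at the −y, +y, −x, +x sides. The gap between each stool and the table is 50 mm.

Each stool's nearest face is 50 mm from the table's bounding box.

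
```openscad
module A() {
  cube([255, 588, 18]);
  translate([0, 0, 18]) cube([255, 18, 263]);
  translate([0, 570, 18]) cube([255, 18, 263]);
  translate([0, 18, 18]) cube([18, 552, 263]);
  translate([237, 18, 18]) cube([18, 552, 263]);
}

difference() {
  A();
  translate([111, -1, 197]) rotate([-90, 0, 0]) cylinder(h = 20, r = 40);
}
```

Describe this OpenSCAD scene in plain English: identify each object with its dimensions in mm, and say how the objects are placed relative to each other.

A is an open-topped rectangular box: outside dimensions 255×588×281 mm, with a uniform wall and base thickness of 18 mm. The base is a full 255×588 slab on the floor; four walls sit on top of the base. The front and back walls (the −y and +y sides) span the full width; the two side walls fit between them.

The open box has a circular hole of radius 40 mm through its front wall, centred at (x = 111, z = 197).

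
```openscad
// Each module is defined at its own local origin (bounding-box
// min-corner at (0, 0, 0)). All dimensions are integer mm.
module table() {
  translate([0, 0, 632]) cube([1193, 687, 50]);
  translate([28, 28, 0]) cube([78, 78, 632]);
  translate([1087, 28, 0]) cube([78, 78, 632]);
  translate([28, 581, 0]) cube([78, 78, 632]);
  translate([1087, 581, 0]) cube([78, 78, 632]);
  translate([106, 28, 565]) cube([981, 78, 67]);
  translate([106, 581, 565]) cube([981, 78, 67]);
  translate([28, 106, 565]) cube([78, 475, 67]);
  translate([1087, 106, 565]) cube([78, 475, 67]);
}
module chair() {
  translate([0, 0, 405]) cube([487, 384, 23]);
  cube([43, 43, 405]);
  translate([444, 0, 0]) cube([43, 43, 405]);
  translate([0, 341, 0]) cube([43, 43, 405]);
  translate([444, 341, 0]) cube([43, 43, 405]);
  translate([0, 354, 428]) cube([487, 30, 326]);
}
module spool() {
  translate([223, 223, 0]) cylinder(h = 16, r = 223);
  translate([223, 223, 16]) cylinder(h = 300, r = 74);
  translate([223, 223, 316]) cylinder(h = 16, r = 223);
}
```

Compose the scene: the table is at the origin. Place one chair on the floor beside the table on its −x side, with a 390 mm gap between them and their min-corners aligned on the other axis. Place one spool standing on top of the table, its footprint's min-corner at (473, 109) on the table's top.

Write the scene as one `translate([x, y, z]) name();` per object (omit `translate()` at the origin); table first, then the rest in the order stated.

table();
translate([-877, 0, 0]) chair();
translate([473, 109, 682]) spool();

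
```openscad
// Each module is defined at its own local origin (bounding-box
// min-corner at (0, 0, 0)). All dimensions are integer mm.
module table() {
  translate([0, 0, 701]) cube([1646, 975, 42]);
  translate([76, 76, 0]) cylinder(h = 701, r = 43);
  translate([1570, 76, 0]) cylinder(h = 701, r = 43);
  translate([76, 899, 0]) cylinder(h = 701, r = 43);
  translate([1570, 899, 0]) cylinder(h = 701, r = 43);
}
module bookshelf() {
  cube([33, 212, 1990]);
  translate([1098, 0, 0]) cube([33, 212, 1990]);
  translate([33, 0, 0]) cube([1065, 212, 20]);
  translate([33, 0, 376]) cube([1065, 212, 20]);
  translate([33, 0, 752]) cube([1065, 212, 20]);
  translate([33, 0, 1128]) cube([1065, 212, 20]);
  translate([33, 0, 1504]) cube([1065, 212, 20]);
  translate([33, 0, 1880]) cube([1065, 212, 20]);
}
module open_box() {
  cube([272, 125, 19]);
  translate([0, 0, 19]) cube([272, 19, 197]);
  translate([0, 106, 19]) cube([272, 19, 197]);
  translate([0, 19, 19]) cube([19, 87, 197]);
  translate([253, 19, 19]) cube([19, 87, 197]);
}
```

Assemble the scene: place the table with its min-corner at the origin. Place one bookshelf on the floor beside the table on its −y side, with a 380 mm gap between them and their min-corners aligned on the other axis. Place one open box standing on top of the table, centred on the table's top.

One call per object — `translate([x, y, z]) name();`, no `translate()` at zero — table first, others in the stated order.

table();
translate([0, -592, 0]) bookshelf();
translate([687, 425, 743]) open_box();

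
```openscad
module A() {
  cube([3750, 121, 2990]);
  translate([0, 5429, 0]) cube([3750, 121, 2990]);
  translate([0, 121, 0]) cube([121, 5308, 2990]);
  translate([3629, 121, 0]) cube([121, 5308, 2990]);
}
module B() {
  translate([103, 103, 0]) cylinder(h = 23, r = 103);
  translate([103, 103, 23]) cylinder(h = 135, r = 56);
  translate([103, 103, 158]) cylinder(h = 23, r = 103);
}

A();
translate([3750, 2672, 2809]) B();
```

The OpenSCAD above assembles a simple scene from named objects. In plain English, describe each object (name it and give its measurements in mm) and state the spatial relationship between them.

A is the wall frame of a small rectangular building: four walls, each 2990 mm tall and 121 mm thick, enclosing a footprint 3750 mm (x) by 5550 mm (y) outside-to-outside, with no floor or roof. The front and back walls (the −y and +y sides) span the full width; the two side walls fit between them.

B is a spool: two coaxial disc flanges of radius 103 mm and thickness 23 mm, joined by a core cylinder of radius 56 mm and height 135 mm. The lower flange rests on z = 0 and the three cylinders share a vertical axis.

The spool is beside the house frame with their tops flush at z = 2990.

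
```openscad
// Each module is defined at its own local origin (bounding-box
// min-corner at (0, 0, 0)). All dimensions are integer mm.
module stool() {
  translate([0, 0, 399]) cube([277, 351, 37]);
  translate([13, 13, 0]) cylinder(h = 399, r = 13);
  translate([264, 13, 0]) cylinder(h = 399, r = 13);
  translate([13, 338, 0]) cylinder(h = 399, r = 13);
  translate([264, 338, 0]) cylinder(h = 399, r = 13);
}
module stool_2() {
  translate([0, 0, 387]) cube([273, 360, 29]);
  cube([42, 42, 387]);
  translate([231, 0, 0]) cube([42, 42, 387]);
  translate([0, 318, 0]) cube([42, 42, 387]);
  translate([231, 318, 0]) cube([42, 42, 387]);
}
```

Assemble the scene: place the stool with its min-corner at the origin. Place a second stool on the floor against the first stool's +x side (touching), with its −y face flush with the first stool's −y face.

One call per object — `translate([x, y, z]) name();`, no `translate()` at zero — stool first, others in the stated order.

stool();
translate([277, 0, 0]) stool_2();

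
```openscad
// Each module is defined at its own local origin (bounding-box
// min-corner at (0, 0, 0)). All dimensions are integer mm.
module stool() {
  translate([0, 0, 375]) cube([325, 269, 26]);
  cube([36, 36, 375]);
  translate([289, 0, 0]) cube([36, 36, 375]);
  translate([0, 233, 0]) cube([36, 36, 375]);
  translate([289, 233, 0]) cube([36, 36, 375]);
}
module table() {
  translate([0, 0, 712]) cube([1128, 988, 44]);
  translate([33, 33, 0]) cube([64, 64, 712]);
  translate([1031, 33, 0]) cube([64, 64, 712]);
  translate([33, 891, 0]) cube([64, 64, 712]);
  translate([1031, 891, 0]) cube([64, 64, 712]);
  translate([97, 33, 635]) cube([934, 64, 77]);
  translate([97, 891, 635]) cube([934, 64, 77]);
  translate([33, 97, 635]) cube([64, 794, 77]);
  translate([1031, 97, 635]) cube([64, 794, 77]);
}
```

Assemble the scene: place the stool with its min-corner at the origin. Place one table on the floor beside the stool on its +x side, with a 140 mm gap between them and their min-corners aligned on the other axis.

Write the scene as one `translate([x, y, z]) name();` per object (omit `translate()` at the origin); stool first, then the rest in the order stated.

stool();
translate([465, 0, 0]) table();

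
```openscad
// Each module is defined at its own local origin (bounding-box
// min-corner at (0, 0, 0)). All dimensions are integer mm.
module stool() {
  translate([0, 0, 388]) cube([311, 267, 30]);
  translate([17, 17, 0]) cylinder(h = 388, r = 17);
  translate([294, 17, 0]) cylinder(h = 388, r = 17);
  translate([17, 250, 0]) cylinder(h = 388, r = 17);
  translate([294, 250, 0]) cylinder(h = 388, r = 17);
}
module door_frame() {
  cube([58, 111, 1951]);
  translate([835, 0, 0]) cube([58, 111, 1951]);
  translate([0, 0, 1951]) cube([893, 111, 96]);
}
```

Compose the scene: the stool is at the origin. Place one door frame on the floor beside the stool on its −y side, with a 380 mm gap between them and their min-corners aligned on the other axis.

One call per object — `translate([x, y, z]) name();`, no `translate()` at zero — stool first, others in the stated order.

stool();
translate([0, -491, 0]) door_frame();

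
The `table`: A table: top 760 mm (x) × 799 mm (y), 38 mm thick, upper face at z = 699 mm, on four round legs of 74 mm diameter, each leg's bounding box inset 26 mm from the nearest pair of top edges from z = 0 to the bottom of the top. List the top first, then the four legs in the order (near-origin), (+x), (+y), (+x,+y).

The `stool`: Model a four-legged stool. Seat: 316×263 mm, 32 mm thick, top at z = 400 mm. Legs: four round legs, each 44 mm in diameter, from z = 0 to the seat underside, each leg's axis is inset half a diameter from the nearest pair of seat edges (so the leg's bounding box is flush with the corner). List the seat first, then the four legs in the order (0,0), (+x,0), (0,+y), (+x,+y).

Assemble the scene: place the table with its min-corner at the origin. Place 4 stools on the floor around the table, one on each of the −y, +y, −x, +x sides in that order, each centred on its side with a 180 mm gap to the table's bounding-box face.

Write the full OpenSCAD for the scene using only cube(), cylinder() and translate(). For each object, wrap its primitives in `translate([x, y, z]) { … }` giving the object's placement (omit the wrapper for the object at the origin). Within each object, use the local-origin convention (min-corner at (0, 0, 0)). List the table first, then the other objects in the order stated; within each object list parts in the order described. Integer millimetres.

translate([0, 0, 661]) cube([760, 799, 38]);
translate([63, 63, 0]) cylinder(h = 661, r = 37);
translate([697, 63, 0]) cylinder(h = 661, r = 37);
translate([63, 736, 0]) cylinder(h = 661, r = 37);
translate([697, 736, 0]) cylinder(h = 661, r = 37);
translate([222, -443, 0]) {
  translate([0, 0, 368]) cube([316, 263, 32]);
  translate([22, 22, 0]) cylinder(h = 368, r = 22);
  translate([294, 22, 0]) cylinder(h = 368, r = 22);
  translate([22, 241, 0]) cylinder(h = 368, r = 22);
  translate([294, 241, 0]) cylinder(h = 368, r = 22);
}
translate([222, 979, 0]) {
  translate([0, 0, 368]) cube([316, 263, 32]);
  translate([22, 22, 0]) cylinder(h = 368, r = 22);
  translate([294, 22, 0]) cylinder(h = 368, r = 22);
  translate([22, 241, 0]) cylinder(h = 368, r = 22);
  translate([294, 241, 0]) cylinder(h = 368, r = 22);
}
translate([-496, 268, 0]) {
  translate([0, 0, 368]) cube([316, 263, 32]);
  translate([22, 22, 0]) cylinder(h = 368, r = 22);
  translate([294, 22, 0]) cylinder(h = 368, r = 22);
  translate([22, 241, 0]) cylinder(h = 368, r = 22);
  translate([294, 241, 0]) cylinder(h = 368, r = 22);
}
translate([940, 268, 0]) {
  translate([0, 0, 368]) cube([316, 263, 32]);
  translate([22, 22, 0]) cylinder(h = 368, r = 22);
  translate([294, 22, 0]) cylinder(h = 368, r = 22);
  translate([22, 241, 0]) cylinder(h = 368, r = 22);
  translate([294, 241, 0]) cylinder(h = 368, r = 22);
}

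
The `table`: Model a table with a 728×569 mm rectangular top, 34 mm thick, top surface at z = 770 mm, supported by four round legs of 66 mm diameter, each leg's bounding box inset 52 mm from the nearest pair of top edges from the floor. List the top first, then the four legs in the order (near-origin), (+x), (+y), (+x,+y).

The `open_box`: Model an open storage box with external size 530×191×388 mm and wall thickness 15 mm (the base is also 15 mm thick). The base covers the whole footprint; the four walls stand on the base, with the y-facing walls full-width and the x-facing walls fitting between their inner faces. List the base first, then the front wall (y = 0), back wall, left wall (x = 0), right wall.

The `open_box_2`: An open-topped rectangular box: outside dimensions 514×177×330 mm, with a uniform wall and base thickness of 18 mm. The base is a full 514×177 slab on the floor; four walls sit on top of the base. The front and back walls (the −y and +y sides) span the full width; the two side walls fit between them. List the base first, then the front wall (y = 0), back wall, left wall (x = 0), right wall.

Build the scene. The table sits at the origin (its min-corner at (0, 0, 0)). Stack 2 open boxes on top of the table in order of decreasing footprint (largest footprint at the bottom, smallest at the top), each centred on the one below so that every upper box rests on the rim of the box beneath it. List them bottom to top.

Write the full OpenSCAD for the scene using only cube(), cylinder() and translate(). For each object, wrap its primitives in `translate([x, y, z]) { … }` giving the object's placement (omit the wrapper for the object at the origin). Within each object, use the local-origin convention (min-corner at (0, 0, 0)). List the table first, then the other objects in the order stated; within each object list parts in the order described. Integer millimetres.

translate([0, 0, 736]) cube([728, 569, 34]);
translate([85, 85, 0]) cylinder(h = 736, r = 33);
translate([643, 85, 0]) cylinder(h = 736, r = 33);
translate([85, 484, 0]) cylinder(h = 736, r = 33);
translate([643, 484, 0]) cylinder(h = 736, r = 33);
translate([99, 189, 770]) {
  cube([530, 191, 15]);
  translate([0, 0, 15]) cube([530, 15, 373]);
  translate([0, 176, 15]) cube([530, 15, 373]);
  translate([0, 15, 15]) cube([15, 161, 373]);
  translate([515, 15, 15]) cube([15, 161, 373]);
}
translate([107, 196, 1158]) {
  cube([514, 177, 18]);
  translate([0, 0, 18]) cube([514, 18, 312]);
  translate([0, 159, 18]) cube([514, 18, 312]);
  translate([0, 18, 18]) cube([18, 141, 312]);
  translate([496, 18, 18]) cube([18, 141, 312]);
}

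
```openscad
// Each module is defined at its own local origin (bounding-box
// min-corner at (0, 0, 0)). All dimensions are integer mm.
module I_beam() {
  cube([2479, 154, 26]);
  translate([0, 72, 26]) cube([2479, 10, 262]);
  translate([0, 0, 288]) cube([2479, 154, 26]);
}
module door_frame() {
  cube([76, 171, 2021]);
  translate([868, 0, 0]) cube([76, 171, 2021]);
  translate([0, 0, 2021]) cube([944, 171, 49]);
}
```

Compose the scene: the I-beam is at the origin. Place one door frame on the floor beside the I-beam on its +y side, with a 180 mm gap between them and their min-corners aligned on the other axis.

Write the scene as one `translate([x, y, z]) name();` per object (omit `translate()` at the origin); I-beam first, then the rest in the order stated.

I_beam();
translate([0, 334, 0]) door_frame();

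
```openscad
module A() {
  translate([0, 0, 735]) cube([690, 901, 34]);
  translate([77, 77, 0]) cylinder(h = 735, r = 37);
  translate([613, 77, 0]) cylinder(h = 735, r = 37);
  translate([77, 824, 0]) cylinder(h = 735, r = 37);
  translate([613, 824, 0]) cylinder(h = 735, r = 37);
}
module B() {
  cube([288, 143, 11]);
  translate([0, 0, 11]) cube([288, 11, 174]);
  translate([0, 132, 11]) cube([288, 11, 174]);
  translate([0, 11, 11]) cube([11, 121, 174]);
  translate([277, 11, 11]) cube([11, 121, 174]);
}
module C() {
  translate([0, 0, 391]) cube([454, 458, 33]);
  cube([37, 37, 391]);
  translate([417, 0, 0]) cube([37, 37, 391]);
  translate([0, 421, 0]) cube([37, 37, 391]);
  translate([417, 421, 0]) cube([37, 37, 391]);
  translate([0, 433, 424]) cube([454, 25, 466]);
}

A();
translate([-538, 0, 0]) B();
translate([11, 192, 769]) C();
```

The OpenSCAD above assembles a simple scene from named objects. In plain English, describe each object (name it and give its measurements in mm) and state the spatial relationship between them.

A is a rectangular dining table. The top is 690×901×34 mm with its upper surface at z = 769 mm. It stands on four round legs of 74 mm diameter, each leg's bounding box inset 40 mm from the nearest pair of top edges, running from the floor to the underside of the top.

B is an open-topped rectangular box: outside dimensions 288×143×185 mm, with a uniform wall and base thickness of 11 mm. The base is a full 288×143 slab on the floor; four walls sit on top of the base. The front and back walls (the −y and +y sides) span the full width; the two side walls fit between them.

C is a chair. The seat is a 454×458×33 mm slab with its top at z = 424 mm, on four 37×37 mm corner legs (flush with the seat edges, standing on z = 0). A flat backrest 25 mm thick, 466 mm tall, spans the full seat width and rises from the seat top along its +y edge, rear face flush with the rear of the seat.

The open box is on the floor beside the table on its −x side. The chair is on top of the table.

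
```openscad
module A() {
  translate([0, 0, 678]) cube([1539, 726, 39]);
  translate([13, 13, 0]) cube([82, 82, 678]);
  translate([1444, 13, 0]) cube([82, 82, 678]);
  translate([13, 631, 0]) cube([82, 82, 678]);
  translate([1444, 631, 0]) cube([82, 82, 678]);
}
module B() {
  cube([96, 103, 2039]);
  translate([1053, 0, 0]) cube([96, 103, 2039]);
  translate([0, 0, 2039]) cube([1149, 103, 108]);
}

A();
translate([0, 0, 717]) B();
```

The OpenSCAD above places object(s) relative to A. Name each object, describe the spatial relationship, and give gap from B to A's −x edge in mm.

A is a table. B is a door frame. The door frame is on top of the table. The gap from the door frame to the table's −x edge is 0 mm.

The door frame's min-x is at 0; the table's min-x is 0; gap = 0 mm.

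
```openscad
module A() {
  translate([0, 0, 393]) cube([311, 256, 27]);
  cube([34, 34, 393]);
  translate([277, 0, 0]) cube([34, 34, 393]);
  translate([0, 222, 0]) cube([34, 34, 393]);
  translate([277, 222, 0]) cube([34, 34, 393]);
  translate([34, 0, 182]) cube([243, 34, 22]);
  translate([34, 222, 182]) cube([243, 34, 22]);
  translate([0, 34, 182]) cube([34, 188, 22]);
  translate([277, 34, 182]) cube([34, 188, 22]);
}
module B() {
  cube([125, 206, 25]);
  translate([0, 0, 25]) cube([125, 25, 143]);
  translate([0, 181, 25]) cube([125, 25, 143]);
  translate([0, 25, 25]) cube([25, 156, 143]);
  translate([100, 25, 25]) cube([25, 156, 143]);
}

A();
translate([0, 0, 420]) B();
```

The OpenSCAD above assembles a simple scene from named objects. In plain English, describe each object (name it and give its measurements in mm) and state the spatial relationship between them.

A is a four-legged stool. The seat is 311×256 mm, 27 mm thick, top at z = 420 mm. It stands on four square legs, each 34×34 mm in cross-section, from z = 0 to the seat underside, each flush with a corner of the seat. Four stretchers, 34 mm wide and 22 mm tall, connect adjacent legs with their undersides at z = 182 mm, each running between the inner faces of the legs it joins and aligned with the legs' outer faces on the other axis.

B is an open storage box with external size 125×206×168 mm and wall thickness 25 mm (the base is also 25 mm thick). The base covers the whole footprint; the four walls stand on the base, with the y-facing walls full-width and the x-facing walls fitting between their inner faces.

The open box is on top of the stool.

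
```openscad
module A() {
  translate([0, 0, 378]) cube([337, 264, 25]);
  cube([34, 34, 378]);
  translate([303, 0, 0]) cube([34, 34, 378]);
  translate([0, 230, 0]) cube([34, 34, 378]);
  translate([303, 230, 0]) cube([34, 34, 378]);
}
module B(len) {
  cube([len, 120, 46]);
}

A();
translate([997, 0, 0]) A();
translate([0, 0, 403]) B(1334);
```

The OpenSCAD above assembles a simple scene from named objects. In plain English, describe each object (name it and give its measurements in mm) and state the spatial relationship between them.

A is a four-legged stool. The seat is 337×264 mm, 25 mm thick, top at z = 403 mm. It stands on four square legs, each 34×34 mm in cross-section, from z = 0 to the seat underside, each flush with a corner of the seat.

B is a rectangular beam 1334 mm long (x), 120 mm deep (y), 46 mm thick (z).

The beam spans the tops of two stools placed 660 mm apart, resting at z = 403 mm.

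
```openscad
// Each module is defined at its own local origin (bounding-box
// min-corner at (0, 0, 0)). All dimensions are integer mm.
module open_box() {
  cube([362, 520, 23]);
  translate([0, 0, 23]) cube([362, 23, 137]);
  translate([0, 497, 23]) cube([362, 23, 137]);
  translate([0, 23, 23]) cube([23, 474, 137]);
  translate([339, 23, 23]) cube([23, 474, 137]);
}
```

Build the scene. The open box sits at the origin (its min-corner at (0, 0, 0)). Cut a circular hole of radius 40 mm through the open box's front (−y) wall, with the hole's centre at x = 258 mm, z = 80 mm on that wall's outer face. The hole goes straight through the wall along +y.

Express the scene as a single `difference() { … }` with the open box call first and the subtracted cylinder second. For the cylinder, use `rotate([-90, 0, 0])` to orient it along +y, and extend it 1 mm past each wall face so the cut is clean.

difference() {
  open_box();
  translate([258, -1, 80]) rotate([-90, 0, 0]) cylinder(h = 25, r = 40);
}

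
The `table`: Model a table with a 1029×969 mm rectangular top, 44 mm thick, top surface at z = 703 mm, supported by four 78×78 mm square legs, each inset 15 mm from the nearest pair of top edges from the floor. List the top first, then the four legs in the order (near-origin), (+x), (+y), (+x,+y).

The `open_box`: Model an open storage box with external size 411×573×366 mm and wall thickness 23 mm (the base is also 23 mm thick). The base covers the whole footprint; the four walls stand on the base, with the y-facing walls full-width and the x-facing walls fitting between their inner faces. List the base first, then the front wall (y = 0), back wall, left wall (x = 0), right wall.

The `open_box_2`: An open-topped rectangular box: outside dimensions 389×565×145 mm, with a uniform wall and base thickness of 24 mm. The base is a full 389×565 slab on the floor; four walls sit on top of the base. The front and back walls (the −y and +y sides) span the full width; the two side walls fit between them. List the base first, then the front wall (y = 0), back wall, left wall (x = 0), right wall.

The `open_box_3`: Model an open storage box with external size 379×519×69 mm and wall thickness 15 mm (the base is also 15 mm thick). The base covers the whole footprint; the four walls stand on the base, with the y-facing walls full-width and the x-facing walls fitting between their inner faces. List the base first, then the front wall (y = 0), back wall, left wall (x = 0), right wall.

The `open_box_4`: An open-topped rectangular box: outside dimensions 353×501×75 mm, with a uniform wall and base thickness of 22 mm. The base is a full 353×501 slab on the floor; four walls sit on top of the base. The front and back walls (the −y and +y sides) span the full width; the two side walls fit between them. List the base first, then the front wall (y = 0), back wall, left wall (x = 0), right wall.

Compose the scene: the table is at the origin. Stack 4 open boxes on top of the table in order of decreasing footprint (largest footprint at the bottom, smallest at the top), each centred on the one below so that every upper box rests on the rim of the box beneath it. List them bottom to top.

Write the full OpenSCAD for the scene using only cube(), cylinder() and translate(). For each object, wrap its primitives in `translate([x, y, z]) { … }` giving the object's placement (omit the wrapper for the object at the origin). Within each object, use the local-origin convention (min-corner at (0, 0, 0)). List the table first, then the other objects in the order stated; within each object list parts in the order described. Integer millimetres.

translate([0, 0, 659]) cube([1029, 969, 44]);
translate([15, 15, 0]) cube([78, 78, 659]);
translate([936, 15, 0]) cube([78, 78, 659]);
translate([15, 876, 0]) cube([78, 78, 659]);
translate([936, 876, 0]) cube([78, 78, 659]);
translate([309, 198, 703]) {
  cube([411, 573, 23]);
  translate([0, 0, 23]) cube([411, 23, 343]);
  translate([0, 550, 23]) cube([411, 23, 343]);
  translate([0, 23, 23]) cube([23, 527, 343]);
  translate([388, 23, 23]) cube([23, 527, 343]);
}
translate([320, 202, 1069]) {
  cube([389, 565, 24]);
  translate([0, 0, 24]) cube([389, 24, 121]);
  translate([0, 541, 24]) cube([389, 24, 121]);
  translate([0, 24, 24]) cube([24, 517, 121]);
  translate([365, 24, 24]) cube([24, 517, 121]);
}
translate([325, 225, 1214]) {
  cube([379, 519, 15]);
  translate([0, 0, 15]) cube([379, 15, 54]);
  translate([0, 504, 15]) cube([379, 15, 54]);
  translate([0, 15, 15]) cube([15, 489, 54]);
  translate([364, 15, 15]) cube([15, 489, 54]);
}
translate([338, 234, 1283]) {
  cube([353, 501, 22]);
  translate([0, 0, 22]) cube([353, 22, 53]);
  translate([0, 479, 22]) cube([353, 22, 53]);
  translate([0, 22, 22]) cube([22, 457, 53]);
  translate([331, 22, 22]) cube([22, 457, 53]);
}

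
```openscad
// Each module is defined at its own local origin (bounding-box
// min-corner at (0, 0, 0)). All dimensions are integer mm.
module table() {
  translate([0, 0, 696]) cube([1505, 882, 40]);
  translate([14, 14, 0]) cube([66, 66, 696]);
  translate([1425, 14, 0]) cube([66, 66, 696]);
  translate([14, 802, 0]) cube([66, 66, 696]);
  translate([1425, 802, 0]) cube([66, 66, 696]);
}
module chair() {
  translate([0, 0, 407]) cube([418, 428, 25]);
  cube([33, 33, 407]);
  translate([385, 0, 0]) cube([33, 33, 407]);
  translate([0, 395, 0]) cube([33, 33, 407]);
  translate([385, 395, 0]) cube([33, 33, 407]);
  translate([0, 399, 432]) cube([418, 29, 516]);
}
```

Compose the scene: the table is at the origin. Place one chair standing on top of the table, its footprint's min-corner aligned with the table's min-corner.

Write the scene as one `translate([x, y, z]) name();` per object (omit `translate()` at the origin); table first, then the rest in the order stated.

table();
translate([0, 0, 736]) chair();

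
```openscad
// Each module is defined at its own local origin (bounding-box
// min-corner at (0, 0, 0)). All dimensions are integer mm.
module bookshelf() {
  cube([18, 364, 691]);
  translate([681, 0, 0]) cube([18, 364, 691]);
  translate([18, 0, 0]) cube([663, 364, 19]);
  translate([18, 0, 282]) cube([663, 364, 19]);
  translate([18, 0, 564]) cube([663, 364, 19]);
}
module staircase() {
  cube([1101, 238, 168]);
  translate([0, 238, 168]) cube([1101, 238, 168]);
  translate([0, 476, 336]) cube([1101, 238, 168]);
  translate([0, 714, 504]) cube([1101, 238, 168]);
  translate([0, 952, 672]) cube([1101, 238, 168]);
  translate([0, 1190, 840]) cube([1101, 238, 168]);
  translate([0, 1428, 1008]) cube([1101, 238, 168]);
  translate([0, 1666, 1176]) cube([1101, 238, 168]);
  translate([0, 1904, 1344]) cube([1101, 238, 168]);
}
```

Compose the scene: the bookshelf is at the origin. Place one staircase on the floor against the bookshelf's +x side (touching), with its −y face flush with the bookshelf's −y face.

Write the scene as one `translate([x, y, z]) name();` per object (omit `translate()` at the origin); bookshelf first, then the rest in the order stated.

bookshelf();
translate([699, 0, 0]) staircase();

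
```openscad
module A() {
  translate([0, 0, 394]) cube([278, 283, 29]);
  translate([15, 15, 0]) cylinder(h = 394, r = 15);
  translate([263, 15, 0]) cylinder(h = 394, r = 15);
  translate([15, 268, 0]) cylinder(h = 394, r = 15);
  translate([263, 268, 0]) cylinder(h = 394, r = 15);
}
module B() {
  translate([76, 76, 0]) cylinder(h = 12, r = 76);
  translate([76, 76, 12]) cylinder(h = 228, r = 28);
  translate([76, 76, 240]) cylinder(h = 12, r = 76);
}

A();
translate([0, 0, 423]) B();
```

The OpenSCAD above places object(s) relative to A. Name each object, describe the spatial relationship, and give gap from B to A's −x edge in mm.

The spool's min-x is at 0; the stool's min-x is 0; gap = 0 mm.

A is a stool. B is a spool. The spool is on top of the stool. The gap from the spool to the stool's −x edge is 0 mm.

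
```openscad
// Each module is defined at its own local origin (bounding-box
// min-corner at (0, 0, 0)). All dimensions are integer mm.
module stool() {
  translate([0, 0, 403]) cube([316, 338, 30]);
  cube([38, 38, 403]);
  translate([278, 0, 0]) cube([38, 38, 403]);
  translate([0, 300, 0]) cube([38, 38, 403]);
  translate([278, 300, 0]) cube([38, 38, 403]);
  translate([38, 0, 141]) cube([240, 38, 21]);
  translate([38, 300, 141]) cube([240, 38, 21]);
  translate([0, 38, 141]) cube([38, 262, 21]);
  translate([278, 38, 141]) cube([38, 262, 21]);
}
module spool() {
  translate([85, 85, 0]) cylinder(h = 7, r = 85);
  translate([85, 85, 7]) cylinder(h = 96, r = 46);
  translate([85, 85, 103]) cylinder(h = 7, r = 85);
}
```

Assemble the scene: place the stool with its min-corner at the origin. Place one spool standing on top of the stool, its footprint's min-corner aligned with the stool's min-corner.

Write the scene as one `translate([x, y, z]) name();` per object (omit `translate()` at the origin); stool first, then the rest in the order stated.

stool();
translate([0, 0, 433]) spool();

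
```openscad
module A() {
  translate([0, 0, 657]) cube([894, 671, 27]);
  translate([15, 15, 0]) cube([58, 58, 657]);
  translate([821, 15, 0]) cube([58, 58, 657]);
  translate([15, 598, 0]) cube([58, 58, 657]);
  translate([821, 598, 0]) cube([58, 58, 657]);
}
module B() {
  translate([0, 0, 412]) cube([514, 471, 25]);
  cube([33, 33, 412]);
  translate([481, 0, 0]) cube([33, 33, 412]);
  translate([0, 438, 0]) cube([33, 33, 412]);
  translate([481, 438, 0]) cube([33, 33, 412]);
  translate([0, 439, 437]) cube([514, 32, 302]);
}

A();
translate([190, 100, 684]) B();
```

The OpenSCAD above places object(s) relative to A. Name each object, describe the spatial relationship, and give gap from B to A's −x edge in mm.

A is a table. B is a chair. The chair is on top of the table, centred. The gap from the chair to the table's −x edge is 190 mm.

The chair's min-x is at 190; the table's min-x is 0; gap = 190 mm.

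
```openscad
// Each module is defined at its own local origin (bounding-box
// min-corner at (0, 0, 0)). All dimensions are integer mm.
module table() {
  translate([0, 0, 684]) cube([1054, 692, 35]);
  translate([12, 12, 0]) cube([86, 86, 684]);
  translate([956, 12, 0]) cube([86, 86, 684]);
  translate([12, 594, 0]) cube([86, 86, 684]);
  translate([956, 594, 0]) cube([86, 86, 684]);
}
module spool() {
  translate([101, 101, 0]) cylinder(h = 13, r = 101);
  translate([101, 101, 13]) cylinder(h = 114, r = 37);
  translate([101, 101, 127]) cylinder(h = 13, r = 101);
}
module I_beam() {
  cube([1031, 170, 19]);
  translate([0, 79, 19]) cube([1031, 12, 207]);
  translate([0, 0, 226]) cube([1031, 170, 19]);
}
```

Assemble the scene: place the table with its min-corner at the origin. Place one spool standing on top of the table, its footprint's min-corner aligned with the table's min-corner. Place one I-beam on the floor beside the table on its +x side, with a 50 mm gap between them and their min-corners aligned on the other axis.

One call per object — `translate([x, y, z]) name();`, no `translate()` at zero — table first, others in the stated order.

table();
translate([0, 0, 719]) spool();
translate([1104, 0, 0]) I_beam();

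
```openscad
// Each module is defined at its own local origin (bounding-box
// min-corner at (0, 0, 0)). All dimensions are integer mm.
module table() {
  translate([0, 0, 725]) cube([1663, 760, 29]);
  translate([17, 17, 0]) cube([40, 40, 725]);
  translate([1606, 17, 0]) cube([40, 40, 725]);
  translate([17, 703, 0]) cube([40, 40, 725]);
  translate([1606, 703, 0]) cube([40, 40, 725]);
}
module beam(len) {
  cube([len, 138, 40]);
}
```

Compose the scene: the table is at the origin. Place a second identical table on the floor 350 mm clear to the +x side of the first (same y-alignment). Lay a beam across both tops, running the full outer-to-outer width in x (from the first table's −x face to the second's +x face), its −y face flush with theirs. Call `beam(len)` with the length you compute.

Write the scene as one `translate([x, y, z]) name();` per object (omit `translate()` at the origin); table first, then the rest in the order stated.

table();
translate([2013, 0, 0]) table();
translate([0, 0, 754]) beam(3676);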